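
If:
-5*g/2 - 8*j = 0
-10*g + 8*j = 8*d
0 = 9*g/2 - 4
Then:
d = -25/18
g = 8/9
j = -5/18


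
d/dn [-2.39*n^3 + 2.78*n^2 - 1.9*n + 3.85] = -7.17*n^2 + 5.56*n - 1.9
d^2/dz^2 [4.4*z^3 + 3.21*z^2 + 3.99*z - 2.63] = 26.4*z + 6.42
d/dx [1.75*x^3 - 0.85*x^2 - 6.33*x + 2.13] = 5.25*x^2 - 1.7*x - 6.33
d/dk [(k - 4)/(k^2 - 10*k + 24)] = -1/(k^2 - 12*k + 36)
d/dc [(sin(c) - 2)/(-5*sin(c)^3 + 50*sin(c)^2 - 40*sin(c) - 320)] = 2*(sin(c)^3 - 8*sin(c)^2 + 20*sin(c) - 40)*cos(c)/(5*(sin(c)^3 - 10*sin(c)^2 + 8*sin(c) + 64)^2)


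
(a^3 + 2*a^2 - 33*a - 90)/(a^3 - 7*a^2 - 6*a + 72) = (a + 5)/(a - 4)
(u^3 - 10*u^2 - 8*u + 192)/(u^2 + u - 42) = (u^2 - 4*u - 32)/(u + 7)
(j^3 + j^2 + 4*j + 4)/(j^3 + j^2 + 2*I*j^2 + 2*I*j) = (j - 2*I)/j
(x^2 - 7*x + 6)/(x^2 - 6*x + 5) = (x - 6)/(x - 5)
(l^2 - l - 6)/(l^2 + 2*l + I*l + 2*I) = (l - 3)/(l + I)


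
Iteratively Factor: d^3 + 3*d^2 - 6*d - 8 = (d + 1)*(d^2 + 2*d - 8) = (d + 1)*(d + 4)*(d - 2)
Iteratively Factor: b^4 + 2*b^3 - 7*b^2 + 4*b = (b)*(b^3 + 2*b^2 - 7*b + 4) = b*(b - 1)*(b^2 + 3*b - 4) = b*(b - 1)^2*(b + 4)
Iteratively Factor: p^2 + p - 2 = (p - 1)*(p + 2)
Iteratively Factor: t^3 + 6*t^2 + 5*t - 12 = (t + 4)*(t^2 + 2*t - 3) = (t - 1)*(t + 4)*(t + 3)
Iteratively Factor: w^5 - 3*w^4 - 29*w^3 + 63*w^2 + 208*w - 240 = (w - 5)*(w^4 + 2*w^3 - 19*w^2 - 32*w + 48) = (w - 5)*(w + 3)*(w^3 - w^2 - 16*w + 16) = (w - 5)*(w - 1)*(w + 3)*(w^2 - 16) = (w - 5)*(w - 4)*(w - 1)*(w + 3)*(w + 4)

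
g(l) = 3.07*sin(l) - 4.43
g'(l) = 3.07*cos(l)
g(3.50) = -5.51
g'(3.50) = -2.87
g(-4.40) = -1.51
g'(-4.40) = -0.94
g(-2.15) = -7.00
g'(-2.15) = -1.68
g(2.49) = -2.57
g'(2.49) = -2.44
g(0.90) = -2.03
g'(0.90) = 1.91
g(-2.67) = -5.82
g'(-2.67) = -2.73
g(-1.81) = -7.41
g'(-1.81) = -0.73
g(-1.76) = -7.45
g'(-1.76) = -0.58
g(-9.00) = -5.70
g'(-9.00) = -2.80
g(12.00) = -6.08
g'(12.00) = 2.59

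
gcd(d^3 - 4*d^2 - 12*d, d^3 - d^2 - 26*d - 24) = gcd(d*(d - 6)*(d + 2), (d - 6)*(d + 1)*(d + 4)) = d - 6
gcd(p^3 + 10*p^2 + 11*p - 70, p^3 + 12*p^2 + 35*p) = p^2 + 12*p + 35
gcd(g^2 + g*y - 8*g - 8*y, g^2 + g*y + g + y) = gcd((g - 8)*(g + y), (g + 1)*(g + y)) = g + y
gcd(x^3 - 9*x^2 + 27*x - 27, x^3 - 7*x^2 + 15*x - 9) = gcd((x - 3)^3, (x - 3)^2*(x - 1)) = x^2 - 6*x + 9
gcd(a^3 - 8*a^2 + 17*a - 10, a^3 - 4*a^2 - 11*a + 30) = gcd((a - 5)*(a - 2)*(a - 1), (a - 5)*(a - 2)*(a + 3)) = a^2 - 7*a + 10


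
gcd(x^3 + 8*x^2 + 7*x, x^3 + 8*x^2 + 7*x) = x^3 + 8*x^2 + 7*x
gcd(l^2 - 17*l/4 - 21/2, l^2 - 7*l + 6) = l - 6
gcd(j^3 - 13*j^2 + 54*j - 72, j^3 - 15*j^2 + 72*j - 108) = j^2 - 9*j + 18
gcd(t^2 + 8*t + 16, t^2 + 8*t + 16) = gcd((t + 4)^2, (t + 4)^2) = t^2 + 8*t + 16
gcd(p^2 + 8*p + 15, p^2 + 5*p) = p + 5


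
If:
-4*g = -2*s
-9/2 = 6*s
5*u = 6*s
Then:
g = -3/8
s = -3/4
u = -9/10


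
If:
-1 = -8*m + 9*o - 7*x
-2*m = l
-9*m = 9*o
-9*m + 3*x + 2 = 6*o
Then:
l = -17/36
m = 17/72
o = -17/72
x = -31/72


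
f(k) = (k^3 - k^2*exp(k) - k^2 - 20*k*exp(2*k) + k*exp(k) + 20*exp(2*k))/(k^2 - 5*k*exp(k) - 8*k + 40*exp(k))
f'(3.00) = -55.87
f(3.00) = -33.34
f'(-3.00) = 0.60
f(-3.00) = -1.02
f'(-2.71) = 0.59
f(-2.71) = -0.85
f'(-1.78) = 0.56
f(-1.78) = -0.31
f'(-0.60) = 0.44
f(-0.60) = 0.30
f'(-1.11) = 0.52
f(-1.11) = 0.05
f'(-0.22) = 0.32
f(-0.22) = 0.44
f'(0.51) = -0.39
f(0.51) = 0.47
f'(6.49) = -17687.27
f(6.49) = -9600.53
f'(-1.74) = 0.56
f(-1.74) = -0.29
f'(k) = (-k^2*exp(k) + 3*k^2 - 40*k*exp(2*k) - k*exp(k) - 2*k + 20*exp(2*k) + exp(k))/(k^2 - 5*k*exp(k) - 8*k + 40*exp(k)) + (5*k*exp(k) - 2*k - 35*exp(k) + 8)*(k^3 - k^2*exp(k) - k^2 - 20*k*exp(2*k) + k*exp(k) + 20*exp(2*k))/(k^2 - 5*k*exp(k) - 8*k + 40*exp(k))^2 = (4*k^2*exp(k) + k^2 - 36*k*exp(k) - 16*k + 4*exp(k) + 8)/(k^2 - 16*k + 64)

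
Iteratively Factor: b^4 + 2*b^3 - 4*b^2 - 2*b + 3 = (b - 1)*(b^3 + 3*b^2 - b - 3) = (b - 1)^2*(b^2 + 4*b + 3) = (b - 1)^2*(b + 3)*(b + 1)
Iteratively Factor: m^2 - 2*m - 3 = (m - 3)*(m + 1)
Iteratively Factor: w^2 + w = (w + 1)*(w)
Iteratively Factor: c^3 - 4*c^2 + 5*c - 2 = (c - 1)*(c^2 - 3*c + 2) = (c - 1)^2*(c - 2)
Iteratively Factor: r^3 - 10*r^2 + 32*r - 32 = (r - 2)*(r^2 - 8*r + 16) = (r - 4)*(r - 2)*(r - 4)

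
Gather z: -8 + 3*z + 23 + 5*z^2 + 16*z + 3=5*z^2 + 19*z + 18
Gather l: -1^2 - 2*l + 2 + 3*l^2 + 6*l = 3*l^2 + 4*l + 1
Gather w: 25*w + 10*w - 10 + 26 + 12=35*w + 28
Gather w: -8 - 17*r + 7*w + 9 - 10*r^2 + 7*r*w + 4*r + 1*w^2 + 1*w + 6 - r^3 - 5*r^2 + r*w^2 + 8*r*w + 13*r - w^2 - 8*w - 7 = -r^3 - 15*r^2 + r*w^2 + 15*r*w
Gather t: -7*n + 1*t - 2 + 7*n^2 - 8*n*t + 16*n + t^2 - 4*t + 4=7*n^2 + 9*n + t^2 + t*(-8*n - 3) + 2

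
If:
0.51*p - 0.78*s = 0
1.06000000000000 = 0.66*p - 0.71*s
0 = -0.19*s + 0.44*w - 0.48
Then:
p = 5.41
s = 3.54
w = 2.62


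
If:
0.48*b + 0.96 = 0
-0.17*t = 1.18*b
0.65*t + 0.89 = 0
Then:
No Solution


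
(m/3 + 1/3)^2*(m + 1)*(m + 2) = m^4/9 + 5*m^3/9 + m^2 + 7*m/9 + 2/9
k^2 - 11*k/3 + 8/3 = (k - 8/3)*(k - 1)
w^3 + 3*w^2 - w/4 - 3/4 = (w - 1/2)*(w + 1/2)*(w + 3)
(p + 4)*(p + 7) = p^2 + 11*p + 28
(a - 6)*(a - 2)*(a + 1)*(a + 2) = a^4 - 5*a^3 - 10*a^2 + 20*a + 24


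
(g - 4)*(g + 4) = g^2 - 16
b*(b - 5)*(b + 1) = b^3 - 4*b^2 - 5*b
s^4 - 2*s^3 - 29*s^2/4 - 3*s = s*(s - 4)*(s + 1/2)*(s + 3/2)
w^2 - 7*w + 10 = (w - 5)*(w - 2)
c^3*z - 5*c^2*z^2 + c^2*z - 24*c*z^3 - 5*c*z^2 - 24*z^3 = (c - 8*z)*(c + 3*z)*(c*z + z)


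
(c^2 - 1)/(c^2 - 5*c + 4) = (c + 1)/(c - 4)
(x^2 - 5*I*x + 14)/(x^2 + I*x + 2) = (x - 7*I)/(x - I)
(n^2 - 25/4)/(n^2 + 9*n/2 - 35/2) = (n + 5/2)/(n + 7)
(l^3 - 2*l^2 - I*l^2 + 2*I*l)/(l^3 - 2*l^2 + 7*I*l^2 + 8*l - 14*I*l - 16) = l/(l + 8*I)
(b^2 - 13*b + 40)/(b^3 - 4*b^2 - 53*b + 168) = (b - 5)/(b^2 + 4*b - 21)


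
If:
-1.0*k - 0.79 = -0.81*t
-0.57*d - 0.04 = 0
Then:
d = -0.07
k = 0.81*t - 0.79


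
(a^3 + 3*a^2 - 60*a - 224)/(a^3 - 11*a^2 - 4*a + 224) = (a + 7)/(a - 7)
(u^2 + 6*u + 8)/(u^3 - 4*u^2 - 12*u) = (u + 4)/(u*(u - 6))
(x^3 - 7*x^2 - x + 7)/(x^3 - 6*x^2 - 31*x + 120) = (x^3 - 7*x^2 - x + 7)/(x^3 - 6*x^2 - 31*x + 120)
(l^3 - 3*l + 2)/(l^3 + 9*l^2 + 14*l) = (l^2 - 2*l + 1)/(l*(l + 7))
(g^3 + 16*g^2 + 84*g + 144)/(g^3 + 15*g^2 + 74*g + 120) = (g + 6)/(g + 5)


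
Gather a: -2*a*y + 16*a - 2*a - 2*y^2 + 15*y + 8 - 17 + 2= a*(14 - 2*y) - 2*y^2 + 15*y - 7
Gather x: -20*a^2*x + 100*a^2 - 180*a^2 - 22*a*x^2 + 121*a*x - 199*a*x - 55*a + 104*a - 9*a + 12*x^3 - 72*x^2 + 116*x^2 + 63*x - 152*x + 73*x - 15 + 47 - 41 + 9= -80*a^2 + 40*a + 12*x^3 + x^2*(44 - 22*a) + x*(-20*a^2 - 78*a - 16)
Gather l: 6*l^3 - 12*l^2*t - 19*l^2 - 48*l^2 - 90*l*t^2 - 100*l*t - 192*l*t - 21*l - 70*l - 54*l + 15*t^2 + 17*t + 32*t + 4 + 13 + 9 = 6*l^3 + l^2*(-12*t - 67) + l*(-90*t^2 - 292*t - 145) + 15*t^2 + 49*t + 26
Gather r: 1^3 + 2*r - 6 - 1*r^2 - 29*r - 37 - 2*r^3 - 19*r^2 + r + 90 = -2*r^3 - 20*r^2 - 26*r + 48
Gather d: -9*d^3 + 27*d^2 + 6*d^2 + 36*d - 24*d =-9*d^3 + 33*d^2 + 12*d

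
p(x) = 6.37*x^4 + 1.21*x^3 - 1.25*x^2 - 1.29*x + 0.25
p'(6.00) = 5618.07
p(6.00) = 8464.39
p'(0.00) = -1.29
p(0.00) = 0.25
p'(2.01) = 215.26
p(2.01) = 106.41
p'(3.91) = 1567.54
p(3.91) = 1537.26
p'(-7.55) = -10741.29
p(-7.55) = 20115.94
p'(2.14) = 259.70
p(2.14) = 137.22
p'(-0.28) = -0.86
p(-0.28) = 0.53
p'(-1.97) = -177.08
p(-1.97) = 84.63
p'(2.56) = 443.58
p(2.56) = 282.65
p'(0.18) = -1.47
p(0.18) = -0.01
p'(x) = 25.48*x^3 + 3.63*x^2 - 2.5*x - 1.29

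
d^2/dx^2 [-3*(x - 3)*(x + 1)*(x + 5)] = -18*x - 18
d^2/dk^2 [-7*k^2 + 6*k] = -14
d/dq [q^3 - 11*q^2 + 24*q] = 3*q^2 - 22*q + 24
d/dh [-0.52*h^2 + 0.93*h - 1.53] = 0.93 - 1.04*h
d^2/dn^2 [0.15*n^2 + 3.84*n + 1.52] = 0.300000000000000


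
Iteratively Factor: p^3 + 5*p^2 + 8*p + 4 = (p + 2)*(p^2 + 3*p + 2) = (p + 2)^2*(p + 1)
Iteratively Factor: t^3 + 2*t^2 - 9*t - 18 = (t - 3)*(t^2 + 5*t + 6) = (t - 3)*(t + 2)*(t + 3)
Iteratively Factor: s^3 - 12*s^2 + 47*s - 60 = (s - 4)*(s^2 - 8*s + 15) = (s - 4)*(s - 3)*(s - 5)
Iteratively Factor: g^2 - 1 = (g - 1)*(g + 1)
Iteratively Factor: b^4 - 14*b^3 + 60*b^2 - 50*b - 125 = (b - 5)*(b^3 - 9*b^2 + 15*b + 25) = (b - 5)^2*(b^2 - 4*b - 5) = (b - 5)^3*(b + 1)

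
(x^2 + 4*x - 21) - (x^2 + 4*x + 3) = -24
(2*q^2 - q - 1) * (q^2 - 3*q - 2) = 2*q^4 - 7*q^3 - 2*q^2 + 5*q + 2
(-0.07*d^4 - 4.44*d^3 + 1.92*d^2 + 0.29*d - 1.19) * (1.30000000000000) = -0.091*d^4 - 5.772*d^3 + 2.496*d^2 + 0.377*d - 1.547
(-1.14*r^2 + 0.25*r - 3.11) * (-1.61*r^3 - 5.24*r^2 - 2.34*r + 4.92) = 1.8354*r^5 + 5.5711*r^4 + 6.3647*r^3 + 10.1026*r^2 + 8.5074*r - 15.3012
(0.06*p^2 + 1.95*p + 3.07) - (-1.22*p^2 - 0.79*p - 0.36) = 1.28*p^2 + 2.74*p + 3.43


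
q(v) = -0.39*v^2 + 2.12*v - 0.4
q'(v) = 2.12 - 0.78*v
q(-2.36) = -7.58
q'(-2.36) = 3.96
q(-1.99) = -6.16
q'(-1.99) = 3.67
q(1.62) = 2.01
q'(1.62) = 0.86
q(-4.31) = -16.78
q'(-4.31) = 5.48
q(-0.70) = -2.08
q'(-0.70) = 2.67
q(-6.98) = -34.20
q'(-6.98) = 7.56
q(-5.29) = -22.53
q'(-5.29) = 6.25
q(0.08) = -0.23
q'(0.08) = 2.06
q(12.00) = -31.12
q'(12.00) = -7.24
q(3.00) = 2.45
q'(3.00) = -0.22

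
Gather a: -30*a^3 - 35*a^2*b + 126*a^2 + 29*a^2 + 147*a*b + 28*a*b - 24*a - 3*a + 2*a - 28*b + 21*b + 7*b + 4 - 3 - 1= -30*a^3 + a^2*(155 - 35*b) + a*(175*b - 25)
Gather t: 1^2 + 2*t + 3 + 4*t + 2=6*t + 6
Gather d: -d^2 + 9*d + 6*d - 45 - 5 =-d^2 + 15*d - 50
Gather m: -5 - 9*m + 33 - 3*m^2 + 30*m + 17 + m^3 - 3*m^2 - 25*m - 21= m^3 - 6*m^2 - 4*m + 24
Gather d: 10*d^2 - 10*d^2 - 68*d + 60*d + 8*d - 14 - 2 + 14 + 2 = 0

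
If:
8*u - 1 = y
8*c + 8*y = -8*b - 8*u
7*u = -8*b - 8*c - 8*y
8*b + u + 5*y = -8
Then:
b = -3/8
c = 11/8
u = 0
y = -1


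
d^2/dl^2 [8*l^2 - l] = 16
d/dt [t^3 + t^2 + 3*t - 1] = 3*t^2 + 2*t + 3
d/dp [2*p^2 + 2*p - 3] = 4*p + 2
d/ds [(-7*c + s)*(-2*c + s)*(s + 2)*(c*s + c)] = c*(28*c^2*s + 42*c^2 - 27*c*s^2 - 54*c*s - 18*c + 4*s^3 + 9*s^2 + 4*s)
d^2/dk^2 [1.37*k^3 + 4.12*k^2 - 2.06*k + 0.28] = 8.22*k + 8.24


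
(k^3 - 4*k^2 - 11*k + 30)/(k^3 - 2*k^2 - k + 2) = (k^2 - 2*k - 15)/(k^2 - 1)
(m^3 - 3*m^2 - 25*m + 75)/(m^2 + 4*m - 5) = (m^2 - 8*m + 15)/(m - 1)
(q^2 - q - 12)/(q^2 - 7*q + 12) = (q + 3)/(q - 3)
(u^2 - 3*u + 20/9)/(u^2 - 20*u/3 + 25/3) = (u - 4/3)/(u - 5)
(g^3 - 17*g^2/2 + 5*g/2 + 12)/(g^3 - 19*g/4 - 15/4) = 2*(2*g^2 - 19*g + 24)/(4*g^2 - 4*g - 15)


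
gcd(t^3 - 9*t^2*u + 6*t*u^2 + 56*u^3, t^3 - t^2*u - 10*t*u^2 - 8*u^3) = t^2 - 2*t*u - 8*u^2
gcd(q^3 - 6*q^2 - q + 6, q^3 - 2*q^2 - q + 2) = q^2 - 1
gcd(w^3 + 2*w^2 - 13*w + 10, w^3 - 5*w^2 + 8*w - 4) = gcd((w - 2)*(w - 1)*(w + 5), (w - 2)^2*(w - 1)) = w^2 - 3*w + 2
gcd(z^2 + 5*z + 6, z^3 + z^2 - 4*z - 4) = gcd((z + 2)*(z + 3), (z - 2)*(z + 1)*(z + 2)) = z + 2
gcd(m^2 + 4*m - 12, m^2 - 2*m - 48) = m + 6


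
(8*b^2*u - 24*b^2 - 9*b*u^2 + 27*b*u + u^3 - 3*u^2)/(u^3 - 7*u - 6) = (8*b^2 - 9*b*u + u^2)/(u^2 + 3*u + 2)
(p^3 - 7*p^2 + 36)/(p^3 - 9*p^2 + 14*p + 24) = (p^2 - p - 6)/(p^2 - 3*p - 4)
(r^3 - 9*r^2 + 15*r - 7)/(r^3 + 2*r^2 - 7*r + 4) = (r - 7)/(r + 4)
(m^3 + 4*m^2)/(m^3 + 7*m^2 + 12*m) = m/(m + 3)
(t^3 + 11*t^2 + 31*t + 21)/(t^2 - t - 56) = (t^2 + 4*t + 3)/(t - 8)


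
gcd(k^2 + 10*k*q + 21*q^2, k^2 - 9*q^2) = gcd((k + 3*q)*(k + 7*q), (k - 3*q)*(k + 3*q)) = k + 3*q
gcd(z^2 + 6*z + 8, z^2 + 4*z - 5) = 1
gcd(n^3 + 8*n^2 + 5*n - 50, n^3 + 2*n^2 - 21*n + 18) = 1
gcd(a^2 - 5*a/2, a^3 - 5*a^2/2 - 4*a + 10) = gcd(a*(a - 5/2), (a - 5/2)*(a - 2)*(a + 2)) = a - 5/2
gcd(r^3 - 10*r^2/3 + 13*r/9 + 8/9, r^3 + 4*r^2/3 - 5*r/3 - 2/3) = r^2 - 2*r/3 - 1/3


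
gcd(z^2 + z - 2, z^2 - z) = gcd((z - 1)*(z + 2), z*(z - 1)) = z - 1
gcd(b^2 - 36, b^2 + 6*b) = b + 6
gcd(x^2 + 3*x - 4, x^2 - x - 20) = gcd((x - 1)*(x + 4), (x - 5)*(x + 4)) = x + 4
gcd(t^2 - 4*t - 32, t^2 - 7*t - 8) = t - 8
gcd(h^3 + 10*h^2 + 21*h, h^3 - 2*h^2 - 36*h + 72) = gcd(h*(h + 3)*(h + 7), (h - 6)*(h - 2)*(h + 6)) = 1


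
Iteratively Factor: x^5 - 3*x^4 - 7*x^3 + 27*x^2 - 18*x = (x + 3)*(x^4 - 6*x^3 + 11*x^2 - 6*x) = (x - 1)*(x + 3)*(x^3 - 5*x^2 + 6*x) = (x - 3)*(x - 1)*(x + 3)*(x^2 - 2*x) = x*(x - 3)*(x - 1)*(x + 3)*(x - 2)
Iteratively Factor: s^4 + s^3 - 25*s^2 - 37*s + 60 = (s - 5)*(s^3 + 6*s^2 + 5*s - 12) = (s - 5)*(s - 1)*(s^2 + 7*s + 12) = (s - 5)*(s - 1)*(s + 3)*(s + 4)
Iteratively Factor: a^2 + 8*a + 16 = (a + 4)*(a + 4)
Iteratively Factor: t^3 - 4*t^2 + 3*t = (t)*(t^2 - 4*t + 3) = t*(t - 3)*(t - 1)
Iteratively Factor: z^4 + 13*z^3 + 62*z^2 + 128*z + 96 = (z + 2)*(z^3 + 11*z^2 + 40*z + 48) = (z + 2)*(z + 3)*(z^2 + 8*z + 16) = (z + 2)*(z + 3)*(z + 4)*(z + 4)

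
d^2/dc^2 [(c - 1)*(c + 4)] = 2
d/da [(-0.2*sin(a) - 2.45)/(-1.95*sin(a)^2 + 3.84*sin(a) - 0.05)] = (-0.39*sin(a)^2 - 9.555*sin(a) + 9.418)*cos(a)/(3.8025*sin(a)^4 - 14.976*sin(a)^3 + 14.9406*sin(a)^2 - 0.384*sin(a) + 0.0025)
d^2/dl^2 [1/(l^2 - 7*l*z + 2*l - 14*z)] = 2*(-l^2 + 7*l*z - 2*l + 14*z + (2*l - 7*z + 2)^2)/(l^2 - 7*l*z + 2*l - 14*z)^3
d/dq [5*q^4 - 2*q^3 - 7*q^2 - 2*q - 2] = 20*q^3 - 6*q^2 - 14*q - 2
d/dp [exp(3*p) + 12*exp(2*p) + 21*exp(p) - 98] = 3*(exp(2*p) + 8*exp(p) + 7)*exp(p)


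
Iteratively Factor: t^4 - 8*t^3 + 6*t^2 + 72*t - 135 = (t + 3)*(t^3 - 11*t^2 + 39*t - 45) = (t - 3)*(t + 3)*(t^2 - 8*t + 15) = (t - 5)*(t - 3)*(t + 3)*(t - 3)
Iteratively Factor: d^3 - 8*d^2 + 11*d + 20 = (d + 1)*(d^2 - 9*d + 20) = (d - 4)*(d + 1)*(d - 5)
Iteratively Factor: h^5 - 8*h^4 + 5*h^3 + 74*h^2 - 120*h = (h - 4)*(h^4 - 4*h^3 - 11*h^2 + 30*h) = h*(h - 4)*(h^3 - 4*h^2 - 11*h + 30) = h*(h - 4)*(h + 3)*(h^2 - 7*h + 10) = h*(h - 5)*(h - 4)*(h + 3)*(h - 2)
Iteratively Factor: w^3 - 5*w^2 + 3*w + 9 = (w + 1)*(w^2 - 6*w + 9) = (w - 3)*(w + 1)*(w - 3)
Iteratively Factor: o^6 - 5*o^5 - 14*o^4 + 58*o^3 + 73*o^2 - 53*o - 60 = (o + 3)*(o^5 - 8*o^4 + 10*o^3 + 28*o^2 - 11*o - 20) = (o + 1)*(o + 3)*(o^4 - 9*o^3 + 19*o^2 + 9*o - 20) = (o - 5)*(o + 1)*(o + 3)*(o^3 - 4*o^2 - o + 4) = (o - 5)*(o - 4)*(o + 1)*(o + 3)*(o^2 - 1) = (o - 5)*(o - 4)*(o - 1)*(o + 1)*(o + 3)*(o + 1)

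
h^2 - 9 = (h - 3)*(h + 3)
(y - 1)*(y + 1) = y^2 - 1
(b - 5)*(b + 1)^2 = b^3 - 3*b^2 - 9*b - 5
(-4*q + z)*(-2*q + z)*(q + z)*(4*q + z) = 32*q^4 + 16*q^3*z - 18*q^2*z^2 - q*z^3 + z^4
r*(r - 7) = r^2 - 7*r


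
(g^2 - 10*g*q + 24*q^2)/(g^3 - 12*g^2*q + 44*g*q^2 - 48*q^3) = 1/(g - 2*q)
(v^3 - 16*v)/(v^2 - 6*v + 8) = v*(v + 4)/(v - 2)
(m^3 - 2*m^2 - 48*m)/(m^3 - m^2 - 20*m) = (-m^2 + 2*m + 48)/(-m^2 + m + 20)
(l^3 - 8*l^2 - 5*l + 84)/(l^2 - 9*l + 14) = (l^2 - l - 12)/(l - 2)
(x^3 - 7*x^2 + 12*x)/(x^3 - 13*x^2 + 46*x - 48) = x*(x - 4)/(x^2 - 10*x + 16)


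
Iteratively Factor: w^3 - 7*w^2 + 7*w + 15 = (w - 3)*(w^2 - 4*w - 5) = (w - 3)*(w + 1)*(w - 5)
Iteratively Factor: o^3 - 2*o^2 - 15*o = (o - 5)*(o^2 + 3*o) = o*(o - 5)*(o + 3)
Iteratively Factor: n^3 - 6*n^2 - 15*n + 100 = (n + 4)*(n^2 - 10*n + 25) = (n - 5)*(n + 4)*(n - 5)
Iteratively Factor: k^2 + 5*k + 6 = (k + 2)*(k + 3)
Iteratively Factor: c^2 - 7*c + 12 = (c - 4)*(c - 3)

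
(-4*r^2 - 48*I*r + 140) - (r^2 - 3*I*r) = -5*r^2 - 45*I*r + 140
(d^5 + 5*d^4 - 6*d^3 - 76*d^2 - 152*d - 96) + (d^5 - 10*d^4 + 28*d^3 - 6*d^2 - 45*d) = 2*d^5 - 5*d^4 + 22*d^3 - 82*d^2 - 197*d - 96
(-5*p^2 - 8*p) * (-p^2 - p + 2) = 5*p^4 + 13*p^3 - 2*p^2 - 16*p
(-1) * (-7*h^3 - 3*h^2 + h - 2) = 7*h^3 + 3*h^2 - h + 2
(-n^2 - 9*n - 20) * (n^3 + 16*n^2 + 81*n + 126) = -n^5 - 25*n^4 - 245*n^3 - 1175*n^2 - 2754*n - 2520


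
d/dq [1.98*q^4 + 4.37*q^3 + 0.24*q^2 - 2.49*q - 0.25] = 7.92*q^3 + 13.11*q^2 + 0.48*q - 2.49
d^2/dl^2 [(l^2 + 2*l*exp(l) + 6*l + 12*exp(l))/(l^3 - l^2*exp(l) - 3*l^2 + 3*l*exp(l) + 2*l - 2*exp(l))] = (((l^2 + 2*l*exp(l) + 6*l + 12*exp(l))*(l^2*exp(l) + l*exp(l) - 6*l - 2*exp(l) + 6) - 4*(l*exp(l) + l + 7*exp(l) + 3)*(-l^2*exp(l) + 3*l^2 + l*exp(l) - 6*l + exp(l) + 2))*(l^3 - l^2*exp(l) - 3*l^2 + 3*l*exp(l) + 2*l - 2*exp(l)) + 2*(l*exp(l) + 8*exp(l) + 1)*(l^3 - l^2*exp(l) - 3*l^2 + 3*l*exp(l) + 2*l - 2*exp(l))^2 + 2*(l^2 + 2*l*exp(l) + 6*l + 12*exp(l))*(-l^2*exp(l) + 3*l^2 + l*exp(l) - 6*l + exp(l) + 2)^2)/(l^3 - l^2*exp(l) - 3*l^2 + 3*l*exp(l) + 2*l - 2*exp(l))^3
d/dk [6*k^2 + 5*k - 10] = 12*k + 5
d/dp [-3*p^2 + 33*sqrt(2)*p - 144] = -6*p + 33*sqrt(2)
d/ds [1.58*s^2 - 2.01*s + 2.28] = 3.16*s - 2.01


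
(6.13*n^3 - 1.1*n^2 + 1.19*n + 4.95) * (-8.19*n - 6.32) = -50.2047*n^4 - 29.7326*n^3 - 2.7941*n^2 - 48.0613*n - 31.284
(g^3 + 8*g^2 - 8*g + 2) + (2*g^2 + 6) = g^3 + 10*g^2 - 8*g + 8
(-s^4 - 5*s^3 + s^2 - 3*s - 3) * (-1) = s^4 + 5*s^3 - s^2 + 3*s + 3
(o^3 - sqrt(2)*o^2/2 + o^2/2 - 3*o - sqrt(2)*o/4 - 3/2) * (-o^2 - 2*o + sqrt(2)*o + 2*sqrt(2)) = -o^5 - 5*o^4/2 + 3*sqrt(2)*o^4/2 + o^3 + 15*sqrt(2)*o^3/4 - 3*sqrt(2)*o^2/2 + 5*o^2 - 15*sqrt(2)*o/2 + 2*o - 3*sqrt(2)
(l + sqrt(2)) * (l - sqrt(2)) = l^2 - 2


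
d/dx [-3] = 0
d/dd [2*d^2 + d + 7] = 4*d + 1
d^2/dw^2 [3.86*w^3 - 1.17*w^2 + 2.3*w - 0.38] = 23.16*w - 2.34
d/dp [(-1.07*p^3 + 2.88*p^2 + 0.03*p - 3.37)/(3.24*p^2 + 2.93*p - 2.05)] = (-3.4668*p^4 - 6.2702*p^3 + 14.9217*p^2 + 10.0296*p + 9.8126)/(10.4976*p^4 + 18.9864*p^3 - 4.6991*p^2 - 12.013*p + 4.2025)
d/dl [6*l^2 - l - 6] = 12*l - 1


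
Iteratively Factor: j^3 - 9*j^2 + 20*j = (j - 5)*(j^2 - 4*j) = j*(j - 5)*(j - 4)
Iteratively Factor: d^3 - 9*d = (d - 3)*(d^2 + 3*d) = d*(d - 3)*(d + 3)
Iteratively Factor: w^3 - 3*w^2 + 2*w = (w - 1)*(w^2 - 2*w) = (w - 2)*(w - 1)*(w)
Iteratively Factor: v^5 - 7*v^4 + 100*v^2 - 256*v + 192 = (v - 2)*(v^4 - 5*v^3 - 10*v^2 + 80*v - 96) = (v - 3)*(v - 2)*(v^3 - 2*v^2 - 16*v + 32) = (v - 3)*(v - 2)*(v + 4)*(v^2 - 6*v + 8) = (v - 3)*(v - 2)^2*(v + 4)*(v - 4)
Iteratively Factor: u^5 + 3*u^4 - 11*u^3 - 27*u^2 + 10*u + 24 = (u + 1)*(u^4 + 2*u^3 - 13*u^2 - 14*u + 24) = (u - 1)*(u + 1)*(u^3 + 3*u^2 - 10*u - 24) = (u - 3)*(u - 1)*(u + 1)*(u^2 + 6*u + 8) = (u - 3)*(u - 1)*(u + 1)*(u + 4)*(u + 2)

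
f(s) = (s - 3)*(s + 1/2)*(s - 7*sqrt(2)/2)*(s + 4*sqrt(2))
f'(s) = (s - 3)*(s + 1/2)*(s - 7*sqrt(2)/2) + (s - 3)*(s + 1/2)*(s + 4*sqrt(2)) + (s - 3)*(s - 7*sqrt(2)/2)*(s + 4*sqrt(2)) + (s + 1/2)*(s - 7*sqrt(2)/2)*(s + 4*sqrt(2)) = 4*s^3 - 15*s^2/2 + 3*sqrt(2)*s^2/2 - 59*s - 5*sqrt(2)*s/2 - 3*sqrt(2)/4 + 70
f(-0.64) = -14.29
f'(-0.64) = 105.71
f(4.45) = -36.25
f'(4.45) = 36.63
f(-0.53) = -2.98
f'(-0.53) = 99.98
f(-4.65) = -306.86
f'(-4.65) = -158.75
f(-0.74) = -25.11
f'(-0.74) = 110.65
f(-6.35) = 428.41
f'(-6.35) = -775.03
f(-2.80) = -295.35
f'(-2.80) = 114.06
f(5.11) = 20.42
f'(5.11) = 142.67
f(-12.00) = 18546.29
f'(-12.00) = -6867.16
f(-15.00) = 48648.68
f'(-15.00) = -13703.23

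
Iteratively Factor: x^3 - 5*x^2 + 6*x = (x)*(x^2 - 5*x + 6) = x*(x - 2)*(x - 3)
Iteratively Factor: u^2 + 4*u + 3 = (u + 3)*(u + 1)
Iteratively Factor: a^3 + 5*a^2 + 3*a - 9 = (a + 3)*(a^2 + 2*a - 3) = (a + 3)^2*(a - 1)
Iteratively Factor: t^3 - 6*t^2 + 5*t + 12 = (t - 3)*(t^2 - 3*t - 4) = (t - 3)*(t + 1)*(t - 4)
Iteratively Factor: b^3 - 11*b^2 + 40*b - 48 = (b - 4)*(b^2 - 7*b + 12) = (b - 4)^2*(b - 3)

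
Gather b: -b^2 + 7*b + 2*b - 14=-b^2 + 9*b - 14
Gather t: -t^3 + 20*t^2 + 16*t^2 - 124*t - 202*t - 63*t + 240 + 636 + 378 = -t^3 + 36*t^2 - 389*t + 1254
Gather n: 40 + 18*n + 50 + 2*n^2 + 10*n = 2*n^2 + 28*n + 90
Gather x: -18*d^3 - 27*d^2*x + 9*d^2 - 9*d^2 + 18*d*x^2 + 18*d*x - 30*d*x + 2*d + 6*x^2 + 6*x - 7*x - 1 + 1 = -18*d^3 + 2*d + x^2*(18*d + 6) + x*(-27*d^2 - 12*d - 1)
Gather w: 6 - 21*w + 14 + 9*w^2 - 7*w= 9*w^2 - 28*w + 20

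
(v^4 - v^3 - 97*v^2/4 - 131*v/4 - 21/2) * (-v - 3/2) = -v^5 - v^4/2 + 103*v^3/4 + 553*v^2/8 + 477*v/8 + 63/4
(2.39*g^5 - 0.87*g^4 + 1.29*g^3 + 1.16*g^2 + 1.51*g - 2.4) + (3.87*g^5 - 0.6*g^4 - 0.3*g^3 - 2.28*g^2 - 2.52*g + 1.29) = 6.26*g^5 - 1.47*g^4 + 0.99*g^3 - 1.12*g^2 - 1.01*g - 1.11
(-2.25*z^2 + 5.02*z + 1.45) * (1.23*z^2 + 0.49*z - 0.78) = -2.7675*z^4 + 5.0721*z^3 + 5.9983*z^2 - 3.2051*z - 1.131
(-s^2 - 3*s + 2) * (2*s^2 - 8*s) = -2*s^4 + 2*s^3 + 28*s^2 - 16*s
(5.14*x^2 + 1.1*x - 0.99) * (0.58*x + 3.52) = 2.9812*x^3 + 18.7308*x^2 + 3.2978*x - 3.4848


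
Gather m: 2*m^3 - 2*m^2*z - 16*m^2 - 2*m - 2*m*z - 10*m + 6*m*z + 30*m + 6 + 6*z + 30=2*m^3 + m^2*(-2*z - 16) + m*(4*z + 18) + 6*z + 36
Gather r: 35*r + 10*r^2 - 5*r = 10*r^2 + 30*r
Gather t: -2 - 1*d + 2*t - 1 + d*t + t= -d + t*(d + 3) - 3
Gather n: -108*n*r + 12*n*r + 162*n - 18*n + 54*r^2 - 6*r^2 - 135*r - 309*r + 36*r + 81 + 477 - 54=n*(144 - 96*r) + 48*r^2 - 408*r + 504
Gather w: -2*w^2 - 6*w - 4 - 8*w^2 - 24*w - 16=-10*w^2 - 30*w - 20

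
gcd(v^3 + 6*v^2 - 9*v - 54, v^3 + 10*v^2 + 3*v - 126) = v^2 + 3*v - 18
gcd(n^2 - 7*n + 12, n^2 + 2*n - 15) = n - 3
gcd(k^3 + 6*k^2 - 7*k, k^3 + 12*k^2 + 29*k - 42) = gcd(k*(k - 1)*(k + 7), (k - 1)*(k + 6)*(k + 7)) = k^2 + 6*k - 7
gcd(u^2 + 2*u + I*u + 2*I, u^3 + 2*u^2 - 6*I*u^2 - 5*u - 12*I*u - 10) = u + 2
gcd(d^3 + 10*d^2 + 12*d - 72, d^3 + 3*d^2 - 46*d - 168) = d + 6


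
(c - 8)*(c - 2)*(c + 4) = c^3 - 6*c^2 - 24*c + 64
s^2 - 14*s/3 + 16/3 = (s - 8/3)*(s - 2)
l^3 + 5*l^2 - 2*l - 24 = (l - 2)*(l + 3)*(l + 4)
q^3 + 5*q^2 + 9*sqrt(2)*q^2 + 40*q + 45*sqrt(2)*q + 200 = (q + 5)*(q + 4*sqrt(2))*(q + 5*sqrt(2))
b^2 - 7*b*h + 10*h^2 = (b - 5*h)*(b - 2*h)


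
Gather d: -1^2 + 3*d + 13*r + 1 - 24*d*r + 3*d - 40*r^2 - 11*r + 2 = d*(6 - 24*r) - 40*r^2 + 2*r + 2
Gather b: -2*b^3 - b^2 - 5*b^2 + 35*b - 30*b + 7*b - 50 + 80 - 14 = -2*b^3 - 6*b^2 + 12*b + 16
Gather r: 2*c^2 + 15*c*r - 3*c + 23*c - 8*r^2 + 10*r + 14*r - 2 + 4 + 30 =2*c^2 + 20*c - 8*r^2 + r*(15*c + 24) + 32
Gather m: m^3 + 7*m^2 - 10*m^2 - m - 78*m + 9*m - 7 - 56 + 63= m^3 - 3*m^2 - 70*m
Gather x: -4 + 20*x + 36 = 20*x + 32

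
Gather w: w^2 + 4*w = w^2 + 4*w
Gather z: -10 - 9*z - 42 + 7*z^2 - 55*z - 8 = 7*z^2 - 64*z - 60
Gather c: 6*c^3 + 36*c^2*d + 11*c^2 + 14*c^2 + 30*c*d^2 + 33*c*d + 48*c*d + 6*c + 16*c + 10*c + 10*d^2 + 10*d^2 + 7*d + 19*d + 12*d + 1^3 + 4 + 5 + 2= 6*c^3 + c^2*(36*d + 25) + c*(30*d^2 + 81*d + 32) + 20*d^2 + 38*d + 12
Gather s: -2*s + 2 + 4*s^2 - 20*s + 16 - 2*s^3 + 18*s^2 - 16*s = -2*s^3 + 22*s^2 - 38*s + 18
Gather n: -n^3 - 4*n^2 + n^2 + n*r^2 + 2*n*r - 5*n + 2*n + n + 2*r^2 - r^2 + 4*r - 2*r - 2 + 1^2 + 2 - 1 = -n^3 - 3*n^2 + n*(r^2 + 2*r - 2) + r^2 + 2*r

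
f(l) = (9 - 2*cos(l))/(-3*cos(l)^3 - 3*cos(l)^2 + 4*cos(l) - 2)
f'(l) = (9 - 2*cos(l))*(-9*sin(l)*cos(l)^2 - 6*sin(l)*cos(l) + 4*sin(l))/(-3*cos(l)^3 - 3*cos(l)^2 + 4*cos(l) - 2)^2 + 2*sin(l)/(-3*cos(l)^3 - 3*cos(l)^2 + 4*cos(l) - 2) = 16*(12*cos(l)^3 - 75*cos(l)^2 - 54*cos(l) + 32)*sin(l)/(7*cos(l) - 6*cos(2*l) - 3*cos(3*l) - 14)^2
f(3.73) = -1.88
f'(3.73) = -0.31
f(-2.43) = -1.93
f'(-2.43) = -0.54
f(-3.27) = -1.83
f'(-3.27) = 0.00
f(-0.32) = -2.05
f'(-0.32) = 2.00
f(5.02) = -7.32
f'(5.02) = -6.60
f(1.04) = -7.05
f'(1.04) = -8.73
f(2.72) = -1.84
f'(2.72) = 0.12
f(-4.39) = -2.77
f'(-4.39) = 3.24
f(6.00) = -1.98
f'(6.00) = 1.71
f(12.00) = -2.85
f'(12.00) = 4.88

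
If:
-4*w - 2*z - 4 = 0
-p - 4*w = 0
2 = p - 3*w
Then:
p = 8/7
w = -2/7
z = -10/7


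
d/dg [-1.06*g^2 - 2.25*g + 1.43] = -2.12*g - 2.25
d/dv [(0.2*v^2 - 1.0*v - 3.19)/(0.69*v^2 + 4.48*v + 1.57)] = (1.586*v^2 + 5.0302*v + 12.7212)/(0.4761*v^4 + 6.1824*v^3 + 22.237*v^2 + 14.0672*v + 2.4649)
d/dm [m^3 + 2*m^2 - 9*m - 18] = 3*m^2 + 4*m - 9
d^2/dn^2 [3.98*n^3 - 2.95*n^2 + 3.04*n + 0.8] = 23.88*n - 5.9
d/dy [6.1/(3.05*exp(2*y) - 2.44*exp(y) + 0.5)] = (14.884 - 37.21*exp(y))*exp(y)/(3.05*exp(2*y) - 2.44*exp(y) + 0.5)^2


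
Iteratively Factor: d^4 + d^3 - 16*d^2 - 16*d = (d + 1)*(d^3 - 16*d) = d*(d + 1)*(d^2 - 16) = d*(d + 1)*(d + 4)*(d - 4)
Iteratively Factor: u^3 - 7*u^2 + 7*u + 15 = (u - 5)*(u^2 - 2*u - 3) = (u - 5)*(u + 1)*(u - 3)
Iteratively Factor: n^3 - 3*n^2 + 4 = (n - 2)*(n^2 - n - 2) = (n - 2)*(n + 1)*(n - 2)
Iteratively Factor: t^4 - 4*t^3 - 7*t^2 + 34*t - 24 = (t - 1)*(t^3 - 3*t^2 - 10*t + 24) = (t - 4)*(t - 1)*(t^2 + t - 6) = (t - 4)*(t - 2)*(t - 1)*(t + 3)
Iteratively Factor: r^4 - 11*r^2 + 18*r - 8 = (r - 1)*(r^3 + r^2 - 10*r + 8) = (r - 1)^2*(r^2 + 2*r - 8) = (r - 2)*(r - 1)^2*(r + 4)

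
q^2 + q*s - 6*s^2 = (q - 2*s)*(q + 3*s)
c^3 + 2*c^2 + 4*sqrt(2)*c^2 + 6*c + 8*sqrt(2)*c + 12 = (c + 2)*(c + sqrt(2))*(c + 3*sqrt(2))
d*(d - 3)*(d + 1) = d^3 - 2*d^2 - 3*d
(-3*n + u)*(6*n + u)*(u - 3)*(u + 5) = -18*n^2*u^2 - 36*n^2*u + 270*n^2 + 3*n*u^3 + 6*n*u^2 - 45*n*u + u^4 + 2*u^3 - 15*u^2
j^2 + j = j*(j + 1)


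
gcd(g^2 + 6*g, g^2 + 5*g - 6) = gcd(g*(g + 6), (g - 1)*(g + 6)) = g + 6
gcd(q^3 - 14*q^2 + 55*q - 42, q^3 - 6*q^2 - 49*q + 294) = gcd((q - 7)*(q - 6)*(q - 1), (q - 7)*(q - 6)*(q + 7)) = q^2 - 13*q + 42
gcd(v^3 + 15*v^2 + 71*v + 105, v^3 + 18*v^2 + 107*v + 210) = v^2 + 12*v + 35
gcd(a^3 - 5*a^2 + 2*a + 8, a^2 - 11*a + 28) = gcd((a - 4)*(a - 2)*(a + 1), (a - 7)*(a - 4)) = a - 4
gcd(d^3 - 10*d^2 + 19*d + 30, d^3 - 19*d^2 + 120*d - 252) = d - 6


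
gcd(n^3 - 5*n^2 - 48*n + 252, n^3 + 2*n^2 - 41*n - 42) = n^2 + n - 42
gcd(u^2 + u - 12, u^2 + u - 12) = u^2 + u - 12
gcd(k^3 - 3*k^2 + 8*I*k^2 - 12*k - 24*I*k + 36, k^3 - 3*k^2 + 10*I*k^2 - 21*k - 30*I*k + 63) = k - 3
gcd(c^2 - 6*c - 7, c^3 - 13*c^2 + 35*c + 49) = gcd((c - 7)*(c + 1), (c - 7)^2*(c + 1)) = c^2 - 6*c - 7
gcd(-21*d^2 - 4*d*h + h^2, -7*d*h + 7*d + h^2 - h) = 7*d - h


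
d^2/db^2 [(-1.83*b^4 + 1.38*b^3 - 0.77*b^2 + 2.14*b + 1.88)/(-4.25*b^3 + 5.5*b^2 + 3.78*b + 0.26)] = (1.13686837721616e-13*b^8 - 2.27373675443232e-13*b^7 + 132.81415*b^6 - 124.5336*b^5 + 121.154532*b^4 + 478.0743*b^3 - 201.642888*b^2 - 229.174128*b - 44.037096)/(76.765625*b^9 - 298.03125*b^8 + 180.85875*b^7 + 349.68125*b^6 - 124.3929*b^5 - 234.2922*b^4 - 85.580652*b^3 - 12.260352*b^2 - 0.766584*b - 0.017576)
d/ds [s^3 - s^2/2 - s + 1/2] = 3*s^2 - s - 1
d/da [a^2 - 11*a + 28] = 2*a - 11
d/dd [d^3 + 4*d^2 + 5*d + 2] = 3*d^2 + 8*d + 5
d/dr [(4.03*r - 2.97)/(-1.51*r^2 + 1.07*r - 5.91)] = (6.0853*r^2 - 8.9694*r - 20.6394)/(2.2801*r^4 - 3.2314*r^3 + 18.9931*r^2 - 12.6474*r + 34.9281)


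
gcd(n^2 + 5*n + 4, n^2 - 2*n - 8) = 1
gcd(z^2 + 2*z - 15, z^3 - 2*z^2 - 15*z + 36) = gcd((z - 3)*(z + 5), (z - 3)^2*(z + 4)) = z - 3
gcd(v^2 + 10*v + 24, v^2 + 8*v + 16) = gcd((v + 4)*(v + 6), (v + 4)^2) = v + 4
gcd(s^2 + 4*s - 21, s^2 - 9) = s - 3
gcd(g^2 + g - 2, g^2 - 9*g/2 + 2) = 1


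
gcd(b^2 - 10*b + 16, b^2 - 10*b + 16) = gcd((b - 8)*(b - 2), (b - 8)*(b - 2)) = b^2 - 10*b + 16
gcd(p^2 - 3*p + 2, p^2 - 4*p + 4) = p - 2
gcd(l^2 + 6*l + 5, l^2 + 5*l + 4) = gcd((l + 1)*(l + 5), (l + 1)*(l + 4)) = l + 1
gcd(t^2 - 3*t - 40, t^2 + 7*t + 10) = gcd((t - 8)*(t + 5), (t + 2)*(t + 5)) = t + 5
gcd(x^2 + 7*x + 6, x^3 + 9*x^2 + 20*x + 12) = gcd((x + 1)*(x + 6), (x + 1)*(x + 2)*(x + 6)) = x^2 + 7*x + 6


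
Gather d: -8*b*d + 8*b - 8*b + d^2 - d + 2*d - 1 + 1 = d^2 + d*(1 - 8*b)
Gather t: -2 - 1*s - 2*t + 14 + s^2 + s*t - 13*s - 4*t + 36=s^2 - 14*s + t*(s - 6) + 48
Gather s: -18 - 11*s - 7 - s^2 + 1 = -s^2 - 11*s - 24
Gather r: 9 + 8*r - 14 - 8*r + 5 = 0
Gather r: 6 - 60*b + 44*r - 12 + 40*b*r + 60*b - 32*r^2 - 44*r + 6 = 40*b*r - 32*r^2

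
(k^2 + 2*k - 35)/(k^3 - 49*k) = (k - 5)/(k*(k - 7))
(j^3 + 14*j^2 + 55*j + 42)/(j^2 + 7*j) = j + 7 + 6/j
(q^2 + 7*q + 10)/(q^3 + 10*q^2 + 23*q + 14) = (q + 5)/(q^2 + 8*q + 7)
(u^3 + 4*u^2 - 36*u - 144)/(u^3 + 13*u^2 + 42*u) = (u^2 - 2*u - 24)/(u*(u + 7))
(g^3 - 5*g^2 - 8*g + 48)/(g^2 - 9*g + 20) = (g^2 - g - 12)/(g - 5)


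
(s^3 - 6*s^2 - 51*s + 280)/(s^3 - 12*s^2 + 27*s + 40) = (s + 7)/(s + 1)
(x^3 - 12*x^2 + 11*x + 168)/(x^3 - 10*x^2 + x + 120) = (x - 7)/(x - 5)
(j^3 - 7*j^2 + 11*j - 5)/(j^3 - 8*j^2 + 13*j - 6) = (j - 5)/(j - 6)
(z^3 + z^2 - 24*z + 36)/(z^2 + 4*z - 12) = z - 3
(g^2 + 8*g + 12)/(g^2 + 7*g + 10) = (g + 6)/(g + 5)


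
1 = 1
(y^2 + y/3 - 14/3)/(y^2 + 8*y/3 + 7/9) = 3*(y - 2)/(3*y + 1)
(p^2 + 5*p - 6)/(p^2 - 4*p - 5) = (-p^2 - 5*p + 6)/(-p^2 + 4*p + 5)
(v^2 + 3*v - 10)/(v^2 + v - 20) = (v - 2)/(v - 4)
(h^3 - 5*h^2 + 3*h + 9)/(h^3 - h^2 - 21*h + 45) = (h + 1)/(h + 5)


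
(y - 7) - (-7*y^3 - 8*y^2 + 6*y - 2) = 7*y^3 + 8*y^2 - 5*y - 5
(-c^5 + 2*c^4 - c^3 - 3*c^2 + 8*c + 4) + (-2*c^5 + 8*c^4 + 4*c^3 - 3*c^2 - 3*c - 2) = -3*c^5 + 10*c^4 + 3*c^3 - 6*c^2 + 5*c + 2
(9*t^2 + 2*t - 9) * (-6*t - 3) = -54*t^3 - 39*t^2 + 48*t + 27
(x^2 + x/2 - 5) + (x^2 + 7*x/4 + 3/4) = 2*x^2 + 9*x/4 - 17/4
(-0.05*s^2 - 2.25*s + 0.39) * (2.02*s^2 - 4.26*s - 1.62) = -0.101*s^4 - 4.332*s^3 + 10.4538*s^2 + 1.9836*s - 0.6318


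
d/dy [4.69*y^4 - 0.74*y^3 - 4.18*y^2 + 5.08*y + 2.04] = 18.76*y^3 - 2.22*y^2 - 8.36*y + 5.08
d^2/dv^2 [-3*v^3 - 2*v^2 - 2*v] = -18*v - 4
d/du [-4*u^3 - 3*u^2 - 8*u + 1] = -12*u^2 - 6*u - 8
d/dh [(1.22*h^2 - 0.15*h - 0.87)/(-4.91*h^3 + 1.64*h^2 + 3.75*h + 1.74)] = (5.9902*h^4 - 1.473*h^3 - 7.9941*h^2 + 7.0992*h + 3.0015)/(24.1081*h^6 - 16.1048*h^5 - 34.1354*h^4 - 4.7868*h^3 + 19.7697*h^2 + 13.05*h + 3.0276)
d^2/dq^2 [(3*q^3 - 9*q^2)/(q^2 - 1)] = 6*(q^3 - 9*q^2 + 3*q - 3)/(q^6 - 3*q^4 + 3*q^2 - 1)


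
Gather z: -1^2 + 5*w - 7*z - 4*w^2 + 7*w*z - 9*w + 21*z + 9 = -4*w^2 - 4*w + z*(7*w + 14) + 8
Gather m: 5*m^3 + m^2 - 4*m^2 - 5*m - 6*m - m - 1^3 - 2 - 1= 5*m^3 - 3*m^2 - 12*m - 4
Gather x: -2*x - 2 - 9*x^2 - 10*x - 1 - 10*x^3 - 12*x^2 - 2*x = -10*x^3 - 21*x^2 - 14*x - 3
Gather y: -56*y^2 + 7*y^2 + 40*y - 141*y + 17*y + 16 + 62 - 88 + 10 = -49*y^2 - 84*y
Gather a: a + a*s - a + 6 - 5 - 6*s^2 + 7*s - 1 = a*s - 6*s^2 + 7*s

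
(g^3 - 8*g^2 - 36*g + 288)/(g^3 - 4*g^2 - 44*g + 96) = (g - 6)/(g - 2)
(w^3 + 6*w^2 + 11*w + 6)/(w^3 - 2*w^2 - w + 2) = (w^2 + 5*w + 6)/(w^2 - 3*w + 2)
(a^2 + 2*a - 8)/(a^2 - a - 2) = (a + 4)/(a + 1)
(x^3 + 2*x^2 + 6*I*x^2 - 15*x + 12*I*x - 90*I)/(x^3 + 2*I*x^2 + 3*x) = (x^3 + x^2*(2 + 6*I) + 3*x*(-5 + 4*I) - 90*I)/(x*(x^2 + 2*I*x + 3))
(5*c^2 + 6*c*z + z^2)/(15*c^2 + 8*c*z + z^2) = (c + z)/(3*c + z)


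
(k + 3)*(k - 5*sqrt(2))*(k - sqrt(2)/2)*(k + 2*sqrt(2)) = k^4 - 7*sqrt(2)*k^3/2 + 3*k^3 - 17*k^2 - 21*sqrt(2)*k^2/2 - 51*k + 10*sqrt(2)*k + 30*sqrt(2)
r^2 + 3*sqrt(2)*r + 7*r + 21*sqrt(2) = (r + 7)*(r + 3*sqrt(2))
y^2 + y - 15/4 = (y - 3/2)*(y + 5/2)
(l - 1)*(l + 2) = l^2 + l - 2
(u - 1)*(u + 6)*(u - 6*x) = u^3 - 6*u^2*x + 5*u^2 - 30*u*x - 6*u + 36*x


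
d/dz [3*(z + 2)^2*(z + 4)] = 3*(z + 2)*(3*z + 10)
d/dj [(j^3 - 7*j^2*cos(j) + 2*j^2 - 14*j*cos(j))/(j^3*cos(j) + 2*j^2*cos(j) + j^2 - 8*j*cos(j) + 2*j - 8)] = (j^6*sin(j) + 4*j^5*sin(j) + 3*j^4*sin(j) + 7*j^4*cos(j)^2 + j^4 + 12*j^3*sin(j) + 28*j^3*cos(j)^2 - 16*j^3*cos(j) + 4*j^3 - 28*j^2*sin(j) + 84*j^2*cos(j)^2 - 16*j^2*cos(j) - 20*j^2 + 112*sqrt(2)*j*cos(j + pi/4) - 32*j + 112*cos(j))/((j - 2)^2*(j + 4)^2*(j*cos(j) + 1)^2)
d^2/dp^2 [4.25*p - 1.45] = 0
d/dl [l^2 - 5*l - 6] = 2*l - 5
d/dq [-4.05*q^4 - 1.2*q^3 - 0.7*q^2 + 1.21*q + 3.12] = -16.2*q^3 - 3.6*q^2 - 1.4*q + 1.21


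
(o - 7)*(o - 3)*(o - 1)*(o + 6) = o^4 - 5*o^3 - 35*o^2 + 165*o - 126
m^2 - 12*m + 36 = (m - 6)^2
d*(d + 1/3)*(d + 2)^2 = d^4 + 13*d^3/3 + 16*d^2/3 + 4*d/3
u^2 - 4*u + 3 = (u - 3)*(u - 1)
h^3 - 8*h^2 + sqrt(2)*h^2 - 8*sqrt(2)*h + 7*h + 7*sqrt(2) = (h - 7)*(h - 1)*(h + sqrt(2))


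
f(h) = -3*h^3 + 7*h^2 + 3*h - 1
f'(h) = -9*h^2 + 14*h + 3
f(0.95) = 5.60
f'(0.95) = 8.18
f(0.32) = 0.58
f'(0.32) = 6.56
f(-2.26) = 62.60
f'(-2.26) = -74.61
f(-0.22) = -1.29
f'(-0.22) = -0.52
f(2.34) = 5.91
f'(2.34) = -13.52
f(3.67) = -44.00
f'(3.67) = -66.84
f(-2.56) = 87.53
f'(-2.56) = -91.82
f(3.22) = -18.92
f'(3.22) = -45.24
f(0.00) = -1.00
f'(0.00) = 3.00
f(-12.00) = 6155.00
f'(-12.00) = -1461.00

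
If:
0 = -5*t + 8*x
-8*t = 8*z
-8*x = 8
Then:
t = -8/5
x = -1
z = 8/5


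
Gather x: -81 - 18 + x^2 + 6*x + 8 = x^2 + 6*x - 91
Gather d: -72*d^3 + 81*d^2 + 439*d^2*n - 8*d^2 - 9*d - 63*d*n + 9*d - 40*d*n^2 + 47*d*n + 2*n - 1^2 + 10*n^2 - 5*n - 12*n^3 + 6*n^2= -72*d^3 + d^2*(439*n + 73) + d*(-40*n^2 - 16*n) - 12*n^3 + 16*n^2 - 3*n - 1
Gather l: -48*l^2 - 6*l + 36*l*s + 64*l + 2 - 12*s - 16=-48*l^2 + l*(36*s + 58) - 12*s - 14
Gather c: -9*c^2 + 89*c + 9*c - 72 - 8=-9*c^2 + 98*c - 80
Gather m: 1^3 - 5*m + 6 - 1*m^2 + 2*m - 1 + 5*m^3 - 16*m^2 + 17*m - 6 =5*m^3 - 17*m^2 + 14*m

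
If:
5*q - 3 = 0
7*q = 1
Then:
No Solution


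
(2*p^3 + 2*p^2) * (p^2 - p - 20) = 2*p^5 - 42*p^3 - 40*p^2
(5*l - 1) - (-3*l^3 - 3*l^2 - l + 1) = 3*l^3 + 3*l^2 + 6*l - 2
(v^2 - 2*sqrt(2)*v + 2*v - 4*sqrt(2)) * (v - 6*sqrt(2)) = v^3 - 8*sqrt(2)*v^2 + 2*v^2 - 16*sqrt(2)*v + 24*v + 48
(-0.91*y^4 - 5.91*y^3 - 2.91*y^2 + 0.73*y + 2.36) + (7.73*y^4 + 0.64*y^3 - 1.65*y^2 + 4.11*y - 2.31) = 6.82*y^4 - 5.27*y^3 - 4.56*y^2 + 4.84*y + 0.0499999999999998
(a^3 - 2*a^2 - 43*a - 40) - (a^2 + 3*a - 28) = a^3 - 3*a^2 - 46*a - 12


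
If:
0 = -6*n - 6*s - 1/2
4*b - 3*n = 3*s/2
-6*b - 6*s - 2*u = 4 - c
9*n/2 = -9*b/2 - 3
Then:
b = -9/44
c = 2*u + 111/22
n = -61/132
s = 25/66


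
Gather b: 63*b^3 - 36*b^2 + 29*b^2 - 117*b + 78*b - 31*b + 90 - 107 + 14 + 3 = 63*b^3 - 7*b^2 - 70*b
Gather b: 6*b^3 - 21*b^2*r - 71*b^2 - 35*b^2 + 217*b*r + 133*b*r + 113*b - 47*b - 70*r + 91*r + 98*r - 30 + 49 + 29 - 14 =6*b^3 + b^2*(-21*r - 106) + b*(350*r + 66) + 119*r + 34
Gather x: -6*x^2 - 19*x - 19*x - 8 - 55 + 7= -6*x^2 - 38*x - 56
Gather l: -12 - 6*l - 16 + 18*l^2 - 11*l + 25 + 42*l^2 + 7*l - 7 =60*l^2 - 10*l - 10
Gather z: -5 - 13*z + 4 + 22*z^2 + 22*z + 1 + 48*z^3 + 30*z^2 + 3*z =48*z^3 + 52*z^2 + 12*z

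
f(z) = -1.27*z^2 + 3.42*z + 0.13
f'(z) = 3.42 - 2.54*z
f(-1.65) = -8.97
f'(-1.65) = 7.61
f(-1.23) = -6.00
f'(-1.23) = 6.54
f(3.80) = -5.21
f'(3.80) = -6.23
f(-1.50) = -7.86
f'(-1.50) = 7.23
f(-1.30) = -6.46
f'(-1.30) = 6.72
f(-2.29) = -14.36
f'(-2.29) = 9.24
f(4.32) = -8.80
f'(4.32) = -7.55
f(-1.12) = -5.29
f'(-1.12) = 6.26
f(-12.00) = -223.79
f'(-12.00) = 33.90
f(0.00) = 0.13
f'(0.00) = 3.42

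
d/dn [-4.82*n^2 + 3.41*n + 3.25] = 3.41 - 9.64*n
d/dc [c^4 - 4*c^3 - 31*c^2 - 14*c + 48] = 4*c^3 - 12*c^2 - 62*c - 14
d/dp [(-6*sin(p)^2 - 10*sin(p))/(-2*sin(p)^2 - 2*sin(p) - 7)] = 2*(-4*sin(p)^2 + 42*sin(p) + 35)*cos(p)/(2*sin(p) - cos(2*p) + 8)^2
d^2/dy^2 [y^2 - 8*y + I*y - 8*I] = 2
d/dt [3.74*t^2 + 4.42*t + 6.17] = 7.48*t + 4.42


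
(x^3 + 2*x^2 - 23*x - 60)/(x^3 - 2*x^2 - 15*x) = (x + 4)/x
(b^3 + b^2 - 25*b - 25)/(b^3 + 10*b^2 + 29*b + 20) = (b - 5)/(b + 4)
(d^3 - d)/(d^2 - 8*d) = (d^2 - 1)/(d - 8)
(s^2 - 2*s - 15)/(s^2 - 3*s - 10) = (s + 3)/(s + 2)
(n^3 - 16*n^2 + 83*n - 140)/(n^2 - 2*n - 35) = (n^2 - 9*n + 20)/(n + 5)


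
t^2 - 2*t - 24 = (t - 6)*(t + 4)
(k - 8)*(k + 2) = k^2 - 6*k - 16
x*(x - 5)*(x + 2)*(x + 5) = x^4 + 2*x^3 - 25*x^2 - 50*x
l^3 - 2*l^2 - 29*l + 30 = (l - 6)*(l - 1)*(l + 5)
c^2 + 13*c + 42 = (c + 6)*(c + 7)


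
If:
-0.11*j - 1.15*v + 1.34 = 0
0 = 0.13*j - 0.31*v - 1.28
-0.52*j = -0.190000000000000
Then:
No Solution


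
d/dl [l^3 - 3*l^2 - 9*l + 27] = 3*l^2 - 6*l - 9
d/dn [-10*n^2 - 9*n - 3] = -20*n - 9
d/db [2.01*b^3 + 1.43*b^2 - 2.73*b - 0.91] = 6.03*b^2 + 2.86*b - 2.73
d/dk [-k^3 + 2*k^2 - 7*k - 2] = -3*k^2 + 4*k - 7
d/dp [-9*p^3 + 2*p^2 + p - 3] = -27*p^2 + 4*p + 1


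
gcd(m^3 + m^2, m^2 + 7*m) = m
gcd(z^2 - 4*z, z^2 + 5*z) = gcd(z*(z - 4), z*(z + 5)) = z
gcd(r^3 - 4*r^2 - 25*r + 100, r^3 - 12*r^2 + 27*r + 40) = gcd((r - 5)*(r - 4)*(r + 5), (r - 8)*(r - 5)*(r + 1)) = r - 5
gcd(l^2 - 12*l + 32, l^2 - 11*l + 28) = l - 4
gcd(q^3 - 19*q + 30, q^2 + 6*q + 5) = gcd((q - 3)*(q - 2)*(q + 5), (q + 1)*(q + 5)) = q + 5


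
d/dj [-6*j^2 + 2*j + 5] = 2 - 12*j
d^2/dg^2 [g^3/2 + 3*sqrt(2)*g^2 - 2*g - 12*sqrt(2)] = 3*g + 6*sqrt(2)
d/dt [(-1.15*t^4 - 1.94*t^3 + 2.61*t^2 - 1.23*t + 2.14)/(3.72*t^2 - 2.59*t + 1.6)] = (-8.556*t^5 + 1.7187*t^4 + 2.6892*t^3 - 11.4963*t^2 - 7.5696*t + 3.5746)/(13.8384*t^4 - 19.2696*t^3 + 18.6121*t^2 - 8.288*t + 2.56)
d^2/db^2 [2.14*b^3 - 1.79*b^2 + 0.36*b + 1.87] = 12.84*b - 3.58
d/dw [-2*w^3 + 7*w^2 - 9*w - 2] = -6*w^2 + 14*w - 9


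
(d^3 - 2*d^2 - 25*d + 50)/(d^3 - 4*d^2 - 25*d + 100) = (d - 2)/(d - 4)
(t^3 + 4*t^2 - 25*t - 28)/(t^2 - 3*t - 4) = t + 7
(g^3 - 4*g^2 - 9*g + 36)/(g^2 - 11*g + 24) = (g^2 - g - 12)/(g - 8)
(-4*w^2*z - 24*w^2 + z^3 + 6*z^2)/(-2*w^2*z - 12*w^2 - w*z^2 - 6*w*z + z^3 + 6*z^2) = (2*w + z)/(w + z)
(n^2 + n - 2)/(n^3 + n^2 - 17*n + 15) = (n + 2)/(n^2 + 2*n - 15)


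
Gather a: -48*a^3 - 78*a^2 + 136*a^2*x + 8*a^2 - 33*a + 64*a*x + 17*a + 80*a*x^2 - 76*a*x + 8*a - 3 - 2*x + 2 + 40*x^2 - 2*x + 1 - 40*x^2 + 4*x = -48*a^3 + a^2*(136*x - 70) + a*(80*x^2 - 12*x - 8)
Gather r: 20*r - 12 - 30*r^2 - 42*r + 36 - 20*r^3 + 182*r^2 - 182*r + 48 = -20*r^3 + 152*r^2 - 204*r + 72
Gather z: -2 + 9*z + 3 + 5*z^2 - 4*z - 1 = 5*z^2 + 5*z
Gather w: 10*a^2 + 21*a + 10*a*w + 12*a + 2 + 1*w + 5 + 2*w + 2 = 10*a^2 + 33*a + w*(10*a + 3) + 9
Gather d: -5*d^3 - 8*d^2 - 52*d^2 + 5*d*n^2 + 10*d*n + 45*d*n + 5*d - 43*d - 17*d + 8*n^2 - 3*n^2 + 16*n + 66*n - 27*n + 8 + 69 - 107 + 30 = -5*d^3 - 60*d^2 + d*(5*n^2 + 55*n - 55) + 5*n^2 + 55*n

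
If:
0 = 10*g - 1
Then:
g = 1/10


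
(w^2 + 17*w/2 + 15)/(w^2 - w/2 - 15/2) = (w + 6)/(w - 3)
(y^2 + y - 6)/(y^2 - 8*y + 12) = (y + 3)/(y - 6)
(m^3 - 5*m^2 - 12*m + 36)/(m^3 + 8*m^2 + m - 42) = (m - 6)/(m + 7)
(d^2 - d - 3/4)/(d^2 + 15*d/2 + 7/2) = (d - 3/2)/(d + 7)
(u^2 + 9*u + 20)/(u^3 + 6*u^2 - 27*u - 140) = (u + 5)/(u^2 + 2*u - 35)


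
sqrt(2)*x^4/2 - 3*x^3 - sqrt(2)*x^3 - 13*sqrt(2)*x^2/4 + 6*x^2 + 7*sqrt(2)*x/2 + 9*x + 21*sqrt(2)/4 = (x - 3)*(x + 1)*(x - 7*sqrt(2)/2)*(sqrt(2)*x/2 + 1/2)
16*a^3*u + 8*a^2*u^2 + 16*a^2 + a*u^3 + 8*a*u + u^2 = (4*a + u)^2*(a*u + 1)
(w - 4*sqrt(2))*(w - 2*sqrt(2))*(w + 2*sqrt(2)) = w^3 - 4*sqrt(2)*w^2 - 8*w + 32*sqrt(2)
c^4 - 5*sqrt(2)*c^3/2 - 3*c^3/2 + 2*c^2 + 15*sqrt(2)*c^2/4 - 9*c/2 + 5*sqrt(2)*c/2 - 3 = (c - 2)*(c + 1/2)*(c - 3*sqrt(2)/2)*(c - sqrt(2))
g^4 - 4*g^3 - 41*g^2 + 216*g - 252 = (g - 6)*(g - 3)*(g - 2)*(g + 7)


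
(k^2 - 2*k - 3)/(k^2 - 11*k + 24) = (k + 1)/(k - 8)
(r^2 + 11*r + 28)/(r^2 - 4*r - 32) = (r + 7)/(r - 8)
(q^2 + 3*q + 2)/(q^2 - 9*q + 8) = (q^2 + 3*q + 2)/(q^2 - 9*q + 8)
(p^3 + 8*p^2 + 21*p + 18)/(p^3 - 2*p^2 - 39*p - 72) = (p + 2)/(p - 8)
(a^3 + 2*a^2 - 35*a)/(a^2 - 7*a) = (a^2 + 2*a - 35)/(a - 7)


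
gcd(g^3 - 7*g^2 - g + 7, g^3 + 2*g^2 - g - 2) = g^2 - 1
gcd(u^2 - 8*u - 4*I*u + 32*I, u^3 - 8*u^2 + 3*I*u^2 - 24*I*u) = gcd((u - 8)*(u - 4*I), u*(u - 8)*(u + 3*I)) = u - 8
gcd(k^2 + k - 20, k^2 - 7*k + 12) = k - 4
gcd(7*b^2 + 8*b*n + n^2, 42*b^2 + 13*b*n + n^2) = 7*b + n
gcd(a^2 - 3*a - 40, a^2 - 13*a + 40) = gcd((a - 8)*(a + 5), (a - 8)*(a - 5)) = a - 8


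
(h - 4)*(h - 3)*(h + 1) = h^3 - 6*h^2 + 5*h + 12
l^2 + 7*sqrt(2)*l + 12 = (l + sqrt(2))*(l + 6*sqrt(2))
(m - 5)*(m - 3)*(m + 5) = m^3 - 3*m^2 - 25*m + 75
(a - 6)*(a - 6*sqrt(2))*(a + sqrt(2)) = a^3 - 5*sqrt(2)*a^2 - 6*a^2 - 12*a + 30*sqrt(2)*a + 72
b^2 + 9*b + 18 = (b + 3)*(b + 6)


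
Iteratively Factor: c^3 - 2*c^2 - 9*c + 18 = (c + 3)*(c^2 - 5*c + 6) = (c - 2)*(c + 3)*(c - 3)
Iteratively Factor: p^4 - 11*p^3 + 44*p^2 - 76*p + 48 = (p - 4)*(p^3 - 7*p^2 + 16*p - 12) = (p - 4)*(p - 2)*(p^2 - 5*p + 6) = (p - 4)*(p - 3)*(p - 2)*(p - 2)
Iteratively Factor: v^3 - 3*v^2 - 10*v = (v + 2)*(v^2 - 5*v) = v*(v + 2)*(v - 5)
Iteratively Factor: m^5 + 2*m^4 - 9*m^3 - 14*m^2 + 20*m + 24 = (m + 2)*(m^4 - 9*m^2 + 4*m + 12) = (m + 2)*(m + 3)*(m^3 - 3*m^2 + 4) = (m - 2)*(m + 2)*(m + 3)*(m^2 - m - 2) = (m - 2)^2*(m + 2)*(m + 3)*(m + 1)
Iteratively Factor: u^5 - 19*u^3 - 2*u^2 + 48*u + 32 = (u + 1)*(u^4 - u^3 - 18*u^2 + 16*u + 32) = (u - 2)*(u + 1)*(u^3 + u^2 - 16*u - 16) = (u - 2)*(u + 1)*(u + 4)*(u^2 - 3*u - 4) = (u - 4)*(u - 2)*(u + 1)*(u + 4)*(u + 1)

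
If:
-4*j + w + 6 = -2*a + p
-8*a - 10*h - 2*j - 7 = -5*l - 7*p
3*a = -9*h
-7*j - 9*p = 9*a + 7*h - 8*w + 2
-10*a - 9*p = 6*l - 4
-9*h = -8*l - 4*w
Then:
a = -9624/16021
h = 3208/16021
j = 74032/48063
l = -72961/48063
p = 102082/48063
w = 167576/48063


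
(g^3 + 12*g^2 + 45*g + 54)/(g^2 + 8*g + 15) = (g^2 + 9*g + 18)/(g + 5)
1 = 1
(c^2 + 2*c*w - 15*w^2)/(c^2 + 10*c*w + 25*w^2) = (c - 3*w)/(c + 5*w)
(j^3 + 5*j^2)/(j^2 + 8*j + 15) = j^2/(j + 3)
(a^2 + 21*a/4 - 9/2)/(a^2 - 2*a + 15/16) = 4*(a + 6)/(4*a - 5)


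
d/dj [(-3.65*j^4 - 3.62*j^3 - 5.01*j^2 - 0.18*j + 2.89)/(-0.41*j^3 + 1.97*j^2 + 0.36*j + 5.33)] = (1.4965*j^6 - 14.381*j^5 - 13.1275*j^4 - 80.572*j^3 - 55.7781*j^2 - 64.7932*j - 1.9998)/(0.1681*j^6 - 1.6154*j^5 + 3.5857*j^4 - 2.9522*j^3 + 21.1298*j^2 + 3.8376*j + 28.4089)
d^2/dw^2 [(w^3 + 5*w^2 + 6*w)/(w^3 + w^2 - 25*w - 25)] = 2*(4*w^6 + 93*w^5 + 543*w^4 + 1806*w^3 + 3150*w^2 + 2325*w - 625)/(w^9 + 3*w^8 - 72*w^7 - 224*w^6 + 1650*w^5 + 5550*w^4 - 10000*w^3 - 45000*w^2 - 46875*w - 15625)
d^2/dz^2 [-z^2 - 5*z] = -2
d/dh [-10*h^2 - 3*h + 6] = -20*h - 3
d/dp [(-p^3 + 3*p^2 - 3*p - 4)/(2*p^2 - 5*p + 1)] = (-2*p^4 + 10*p^3 - 12*p^2 + 22*p - 23)/(4*p^4 - 20*p^3 + 29*p^2 - 10*p + 1)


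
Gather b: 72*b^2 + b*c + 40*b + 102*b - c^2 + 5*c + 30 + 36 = 72*b^2 + b*(c + 142) - c^2 + 5*c + 66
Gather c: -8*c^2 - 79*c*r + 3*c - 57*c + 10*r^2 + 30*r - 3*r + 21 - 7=-8*c^2 + c*(-79*r - 54) + 10*r^2 + 27*r + 14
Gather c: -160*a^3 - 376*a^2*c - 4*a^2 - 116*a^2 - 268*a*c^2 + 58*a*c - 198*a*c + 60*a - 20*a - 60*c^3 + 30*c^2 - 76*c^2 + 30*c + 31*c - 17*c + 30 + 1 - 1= -160*a^3 - 120*a^2 + 40*a - 60*c^3 + c^2*(-268*a - 46) + c*(-376*a^2 - 140*a + 44) + 30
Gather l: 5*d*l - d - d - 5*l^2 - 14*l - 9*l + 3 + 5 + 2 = -2*d - 5*l^2 + l*(5*d - 23) + 10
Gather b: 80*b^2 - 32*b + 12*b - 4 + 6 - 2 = 80*b^2 - 20*b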